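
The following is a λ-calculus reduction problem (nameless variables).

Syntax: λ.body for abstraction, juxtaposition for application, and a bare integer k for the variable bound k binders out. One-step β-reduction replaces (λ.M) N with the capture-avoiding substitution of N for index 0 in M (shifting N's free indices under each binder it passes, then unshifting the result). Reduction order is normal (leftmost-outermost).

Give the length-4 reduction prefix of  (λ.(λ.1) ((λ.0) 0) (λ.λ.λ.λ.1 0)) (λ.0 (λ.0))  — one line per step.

Answer: after 4 steps: λ.λ.λ.1 0

Working:
  start: (λ.(λ.1) ((λ.0) 0) (λ.λ.λ.λ.1 0)) (λ.0 (λ.0))
  step 1: (λ.λ.0 (λ.0)) ((λ.0) (λ.0 (λ.0))) (λ.λ.λ.λ.1 0)
  step 2: (λ.0 (λ.0)) (λ.λ.λ.λ.1 0)
  step 3: (λ.λ.λ.λ.1 0) (λ.0)
  step 4: λ.λ.λ.1 0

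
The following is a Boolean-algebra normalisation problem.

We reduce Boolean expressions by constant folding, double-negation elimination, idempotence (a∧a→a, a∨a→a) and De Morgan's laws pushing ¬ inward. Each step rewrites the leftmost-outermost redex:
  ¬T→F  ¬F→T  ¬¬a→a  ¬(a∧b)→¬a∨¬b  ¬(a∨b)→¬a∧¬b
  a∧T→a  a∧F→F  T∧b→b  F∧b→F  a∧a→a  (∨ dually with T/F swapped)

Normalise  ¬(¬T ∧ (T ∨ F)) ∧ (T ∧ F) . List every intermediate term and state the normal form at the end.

Answer: normal form = F  (in 5 steps)

Working:
  start: ¬(¬T ∧ (T ∨ F)) ∧ (T ∧ F)
  step 1: (¬¬T ∨ ¬(T ∨ F)) ∧ (T ∧ F)
  step 2: (T ∨ ¬(T ∨ F)) ∧ (T ∧ F)
  step 3: T ∧ (T ∧ F)
  step 4: T ∧ F
  step 5: F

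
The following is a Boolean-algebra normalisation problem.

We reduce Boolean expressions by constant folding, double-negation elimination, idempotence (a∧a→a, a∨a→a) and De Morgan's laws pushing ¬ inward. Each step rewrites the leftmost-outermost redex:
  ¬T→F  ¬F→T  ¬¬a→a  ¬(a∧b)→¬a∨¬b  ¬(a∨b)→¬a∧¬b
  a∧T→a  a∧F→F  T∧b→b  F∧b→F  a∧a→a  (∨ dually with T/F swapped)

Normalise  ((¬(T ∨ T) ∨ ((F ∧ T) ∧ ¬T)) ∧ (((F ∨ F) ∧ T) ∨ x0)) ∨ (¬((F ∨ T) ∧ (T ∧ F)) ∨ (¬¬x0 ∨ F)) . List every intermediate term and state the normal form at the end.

Answer: normal form = T  (in 19 steps)

Reduction:
  start: ((¬(T ∨ T) ∨ ((F ∧ T) ∧ ¬T)) ∧ (((F ∨ F) ∧ T) ∨ x0)) ∨ (¬((F ∨ T) ∧ (T ∧ F)) ∨ (¬¬x0 ∨ F))
  step 1: (((¬T ∧ ¬T) ∨ ((F ∧ T) ∧ ¬T)) ∧ (((F ∨ F) ∧ T) ∨ x0)) ∨ (¬((F ∨ T) ∧ (T ∧ F)) ∨ (¬¬x0 ∨ F))
  step 2: ((¬T ∨ ((F ∧ T) ∧ ¬T)) ∧ (((F ∨ F) ∧ T) ∨ x0)) ∨ (¬((F ∨ T) ∧ (T ∧ F)) ∨ (¬¬x0 ∨ F))
  step 3: ((F ∨ ((F ∧ T) ∧ ¬T)) ∧ (((F ∨ F) ∧ T) ∨ x0)) ∨ (¬((F ∨ T) ∧ (T ∧ F)) ∨ (¬¬x0 ∨ F))
  step 4: (((F ∧ T) ∧ ¬T) ∧ (((F ∨ F) ∧ T) ∨ x0)) ∨ (¬((F ∨ T) ∧ (T ∧ F)) ∨ (¬¬x0 ∨ F))
  step 5: ((F ∧ ¬T) ∧ (((F ∨ F) ∧ T) ∨ x0)) ∨ (¬((F ∨ T) ∧ (T ∧ F)) ∨ (¬¬x0 ∨ F))
  step 6: (F ∧ (((F ∨ F) ∧ T) ∨ x0)) ∨ (¬((F ∨ T) ∧ (T ∧ F)) ∨ (¬¬x0 ∨ F))
  step 7: F ∨ (¬((F ∨ T) ∧ (T ∧ F)) ∨ (¬¬x0 ∨ F))
  step 8: ¬((F ∨ T) ∧ (T ∧ F)) ∨ (¬¬x0 ∨ F)
  step 9: (¬(F ∨ T) ∨ ¬(T ∧ F)) ∨ (¬¬x0 ∨ F)
  step 10: ((¬F ∧ ¬T) ∨ ¬(T ∧ F)) ∨ (¬¬x0 ∨ F)
  step 11: ((T ∧ ¬T) ∨ ¬(T ∧ F)) ∨ (¬¬x0 ∨ F)
  step 12: (¬T ∨ ¬(T ∧ F)) ∨ (¬¬x0 ∨ F)
  step 13: (F ∨ ¬(T ∧ F)) ∨ (¬¬x0 ∨ F)
  step 14: ¬(T ∧ F) ∨ (¬¬x0 ∨ F)
  step 15: (¬T ∨ ¬F) ∨ (¬¬x0 ∨ F)
  step 16: (F ∨ ¬F) ∨ (¬¬x0 ∨ F)
  step 17: ¬F ∨ (¬¬x0 ∨ F)
  step 18: T ∨ (¬¬x0 ∨ F)
  step 19: T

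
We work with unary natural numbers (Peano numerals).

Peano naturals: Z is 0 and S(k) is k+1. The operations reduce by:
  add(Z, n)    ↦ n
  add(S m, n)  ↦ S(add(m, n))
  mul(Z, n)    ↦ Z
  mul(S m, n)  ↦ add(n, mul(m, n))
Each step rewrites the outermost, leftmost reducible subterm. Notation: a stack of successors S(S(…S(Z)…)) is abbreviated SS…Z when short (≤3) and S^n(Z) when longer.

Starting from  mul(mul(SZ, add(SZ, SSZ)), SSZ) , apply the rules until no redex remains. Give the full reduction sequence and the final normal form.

  start: mul(mul(SZ, add(SZ, SSZ)), SSZ)
  [1] mul(add(add(SZ, SSZ), mul(Z, add(SZ, SSZ))), SSZ)
  [2] mul(add(S(add(Z, SSZ)), mul(Z, add(SZ, SSZ))), SSZ)
  [3] mul(S(add(add(Z, SSZ), mul(Z, add(SZ, SSZ)))), SSZ)
  [4] add(SSZ, mul(add(add(Z, SSZ), mul(Z, add(SZ, SSZ))), SSZ))
  [5] S(add(SZ, mul(add(add(Z, SSZ), mul(Z, add(SZ, SSZ))), SSZ)))
  [6] S(S(add(Z, mul(add(add(Z, SSZ), mul(Z, add(SZ, SSZ))), SSZ))))
  [7] S(S(mul(add(add(Z, SSZ), mul(Z, add(SZ, SSZ))), SSZ)))
  [8] S(S(mul(add(SSZ, mul(Z, add(SZ, SSZ))), SSZ)))
  [9] S(S(mul(S(add(SZ, mul(Z, add(SZ, SSZ)))), SSZ)))
  [10] S(S(add(SSZ, mul(add(SZ, mul(Z, add(SZ, SSZ))), SSZ))))
  [11] S(S(S(add(SZ, mul(add(SZ, mul(Z, add(SZ, SSZ))), SSZ)))))
  [12] S(S(S(S(add(Z, mul(add(SZ, mul(Z, add(SZ, SSZ))), SSZ))))))
  [13] S(S(S(S(mul(add(SZ, mul(Z, add(SZ, SSZ))), SSZ)))))
  [14] S(S(S(S(mul(S(add(Z, mul(Z, add(SZ, SSZ)))), SSZ)))))
  [15] S(S(S(S(add(SSZ, mul(add(Z, mul(Z, add(SZ, SSZ))), SSZ))))))
  [16] S(S(S(S(S(add(SZ, mul(add(Z, mul(Z, add(SZ, SSZ))), SSZ)))))))
  [17] S(S(S(S(S(S(add(Z, mul(add(Z, mul(Z, add(SZ, SSZ))), SSZ))))))))
  [18] S(S(S(S(S(S(mul(add(Z, mul(Z, add(SZ, SSZ))), SSZ)))))))
  [19] S(S(S(S(S(S(mul(mul(Z, add(SZ, SSZ)), SSZ)))))))
  [20] S(S(S(S(S(S(mul(Z, SSZ)))))))
  [21] S^6(Z)

Answer: normal form = S^6(Z)  (in 21 steps)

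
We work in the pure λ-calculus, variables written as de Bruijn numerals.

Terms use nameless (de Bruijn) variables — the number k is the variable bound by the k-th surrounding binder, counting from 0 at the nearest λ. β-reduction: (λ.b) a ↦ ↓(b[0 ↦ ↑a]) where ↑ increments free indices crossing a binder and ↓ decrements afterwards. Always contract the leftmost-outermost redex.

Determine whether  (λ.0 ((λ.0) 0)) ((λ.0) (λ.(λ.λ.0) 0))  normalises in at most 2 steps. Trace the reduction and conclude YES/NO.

  start: (λ.0 ((λ.0) 0)) ((λ.0) (λ.(λ.λ.0) 0))
  →1  (λ.0) (λ.(λ.λ.0) 0) ((λ.0) ((λ.0) (λ.(λ.λ.0) 0)))
  →2  (λ.(λ.λ.0) 0) ((λ.0) ((λ.0) (λ.(λ.λ.0) 0)))

Answer: NO — after 2 steps the term is (λ.(λ.λ.0) 0) ((λ.0) ((λ.0) (λ.(λ.λ.0) 0))), not yet normal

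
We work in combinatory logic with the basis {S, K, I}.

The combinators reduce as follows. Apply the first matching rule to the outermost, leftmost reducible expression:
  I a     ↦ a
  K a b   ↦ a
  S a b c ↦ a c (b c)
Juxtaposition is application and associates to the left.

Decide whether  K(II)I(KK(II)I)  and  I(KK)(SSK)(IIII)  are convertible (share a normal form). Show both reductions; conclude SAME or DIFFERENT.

Term A:
  start: K(II)I(KK(II)I)
  →1  II(KK(II)I)
  →2  I(KK(II)I)
  →3  KK(II)I
  →4  KI

Term B:
  start: I(KK)(SSK)(IIII)
  →1  KK(SSK)(IIII)
  →2  K(IIII)
  →3  K(III)
  →4  K(II)
  →5  KI

Answer: SAME — A ⇓ KI, B ⇓ KI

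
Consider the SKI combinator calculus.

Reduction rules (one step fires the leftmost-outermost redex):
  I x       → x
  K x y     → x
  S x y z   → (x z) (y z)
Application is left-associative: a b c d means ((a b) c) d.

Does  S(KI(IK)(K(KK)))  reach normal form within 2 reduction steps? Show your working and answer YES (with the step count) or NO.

Answer: YES — reaches normal form S(K(KK)) in 2 ≤ 2 steps

Working:
  start: S(KI(IK)(K(KK)))
  step 1: S(I(K(KK)))
  step 2: S(K(KK))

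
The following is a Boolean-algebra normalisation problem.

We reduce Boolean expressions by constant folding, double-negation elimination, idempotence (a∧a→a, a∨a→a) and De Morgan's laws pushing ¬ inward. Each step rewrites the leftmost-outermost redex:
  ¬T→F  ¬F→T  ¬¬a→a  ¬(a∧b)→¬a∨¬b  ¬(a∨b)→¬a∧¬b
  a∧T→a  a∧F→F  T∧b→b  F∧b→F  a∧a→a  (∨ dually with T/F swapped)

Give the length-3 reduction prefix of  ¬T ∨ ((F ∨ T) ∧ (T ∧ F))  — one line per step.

  start: ¬T ∨ ((F ∨ T) ∧ (T ∧ F))
  →1  F ∨ ((F ∨ T) ∧ (T ∧ F))
  →2  (F ∨ T) ∧ (T ∧ F)
  →3  T ∧ (T ∧ F)

Answer: after 3 steps: T ∧ (T ∧ F)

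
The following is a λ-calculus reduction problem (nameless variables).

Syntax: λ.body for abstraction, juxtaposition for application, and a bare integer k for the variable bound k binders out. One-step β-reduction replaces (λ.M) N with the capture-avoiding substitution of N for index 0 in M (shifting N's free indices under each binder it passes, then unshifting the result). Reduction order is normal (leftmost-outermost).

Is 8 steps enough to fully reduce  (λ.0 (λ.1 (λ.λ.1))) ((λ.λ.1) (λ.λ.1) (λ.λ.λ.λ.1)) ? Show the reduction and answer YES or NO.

Answer: YES — reaches normal form λ.λ.λ.λ.λ.1 in 7 ≤ 8 steps

Reduction:
  start: (λ.0 (λ.1 (λ.λ.1))) ((λ.λ.1) (λ.λ.1) (λ.λ.λ.λ.1))
  [1] (λ.λ.1) (λ.λ.1) (λ.λ.λ.λ.1) (λ.(λ.λ.1) (λ.λ.1) (λ.λ.λ.λ.1) (λ.λ.1))
  [2] (λ.λ.λ.1) (λ.λ.λ.λ.1) (λ.(λ.λ.1) (λ.λ.1) (λ.λ.λ.λ.1) (λ.λ.1))
  [3] (λ.λ.1) (λ.(λ.λ.1) (λ.λ.1) (λ.λ.λ.λ.1) (λ.λ.1))
  [4] λ.λ.(λ.λ.1) (λ.λ.1) (λ.λ.λ.λ.1) (λ.λ.1)
  [5] λ.λ.(λ.λ.λ.1) (λ.λ.λ.λ.1) (λ.λ.1)
  [6] λ.λ.(λ.λ.1) (λ.λ.1)
  [7] λ.λ.λ.λ.λ.1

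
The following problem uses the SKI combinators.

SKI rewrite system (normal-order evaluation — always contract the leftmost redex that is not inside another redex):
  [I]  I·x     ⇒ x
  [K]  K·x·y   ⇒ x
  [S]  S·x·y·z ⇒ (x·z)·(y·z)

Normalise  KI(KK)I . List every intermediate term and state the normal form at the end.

Answer: normal form = I  (in 2 steps)

Derivation:
  start: KI(KK)I
  step 1: II
  step 2: I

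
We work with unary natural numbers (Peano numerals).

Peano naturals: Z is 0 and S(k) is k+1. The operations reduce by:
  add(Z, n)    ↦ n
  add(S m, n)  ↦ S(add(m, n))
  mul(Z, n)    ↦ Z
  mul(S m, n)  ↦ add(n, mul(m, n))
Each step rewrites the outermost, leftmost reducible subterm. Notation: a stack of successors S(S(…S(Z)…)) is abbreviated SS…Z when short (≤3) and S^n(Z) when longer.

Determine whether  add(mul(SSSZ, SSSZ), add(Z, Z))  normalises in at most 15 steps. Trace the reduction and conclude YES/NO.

  start: add(mul(SSSZ, SSSZ), add(Z, Z))
  [1] add(add(SSSZ, mul(SSZ, SSSZ)), add(Z, Z))
  [2] add(S(add(SSZ, mul(SSZ, SSSZ))), add(Z, Z))
  [3] S(add(add(SSZ, mul(SSZ, SSSZ)), add(Z, Z)))
  [4] S(add(S(add(SZ, mul(SSZ, SSSZ))), add(Z, Z)))
  [5] S(S(add(add(SZ, mul(SSZ, SSSZ)), add(Z, Z))))
  [6] S(S(add(S(add(Z, mul(SSZ, SSSZ))), add(Z, Z))))
  [7] S(S(S(add(add(Z, mul(SSZ, SSSZ)), add(Z, Z)))))
  [8] S(S(S(add(mul(SSZ, SSSZ), add(Z, Z)))))
  [9] S(S(S(add(add(SSSZ, mul(SZ, SSSZ)), add(Z, Z)))))
  [10] S(S(S(add(S(add(SSZ, mul(SZ, SSSZ))), add(Z, Z)))))
  [11] S(S(S(S(add(add(SSZ, mul(SZ, SSSZ)), add(Z, Z))))))
  [12] S(S(S(S(add(S(add(SZ, mul(SZ, SSSZ))), add(Z, Z))))))
  [13] S(S(S(S(S(add(add(SZ, mul(SZ, SSSZ)), add(Z, Z)))))))
  [14] S(S(S(S(S(add(S(add(Z, mul(SZ, SSSZ))), add(Z, Z)))))))
  [15] S(S(S(S(S(S(add(add(Z, mul(SZ, SSSZ)), add(Z, Z))))))))

Answer: NO — after 15 steps the term is S(S(S(S(S(S(add(add(Z, mul(SZ, SSSZ)), add(Z, Z)))))))), not yet normal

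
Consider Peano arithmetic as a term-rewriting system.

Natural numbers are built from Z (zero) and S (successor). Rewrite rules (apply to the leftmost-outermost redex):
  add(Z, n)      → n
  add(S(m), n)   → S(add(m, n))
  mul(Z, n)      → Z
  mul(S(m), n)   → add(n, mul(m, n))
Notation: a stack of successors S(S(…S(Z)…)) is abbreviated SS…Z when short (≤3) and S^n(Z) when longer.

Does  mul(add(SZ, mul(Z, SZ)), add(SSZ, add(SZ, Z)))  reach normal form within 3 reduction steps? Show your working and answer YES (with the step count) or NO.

Answer: NO — after 3 steps the term is add(S(add(SZ, add(SZ, Z))), mul(add(Z, mul(Z, SZ)), add(SSZ, add(SZ, Z)))), not yet normal

Reduction:
  start: mul(add(SZ, mul(Z, SZ)), add(SSZ, add(SZ, Z)))
  step 1: mul(S(add(Z, mul(Z, SZ))), add(SSZ, add(SZ, Z)))
  step 2: add(add(SSZ, add(SZ, Z)), mul(add(Z, mul(Z, SZ)), add(SSZ, add(SZ, Z))))
  step 3: add(S(add(SZ, add(SZ, Z))), mul(add(Z, mul(Z, SZ)), add(SSZ, add(SZ, Z))))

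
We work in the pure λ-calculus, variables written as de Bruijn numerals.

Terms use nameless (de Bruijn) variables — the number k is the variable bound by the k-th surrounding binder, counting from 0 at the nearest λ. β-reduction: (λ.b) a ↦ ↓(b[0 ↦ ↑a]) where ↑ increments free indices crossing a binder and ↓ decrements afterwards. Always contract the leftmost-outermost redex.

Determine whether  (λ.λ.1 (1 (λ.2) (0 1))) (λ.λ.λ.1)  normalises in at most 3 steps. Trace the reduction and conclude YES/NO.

  start: (λ.λ.1 (1 (λ.2) (0 1))) (λ.λ.λ.1)
  step 1: λ.(λ.λ.λ.1) ((λ.λ.λ.1) (λ.λ.λ.λ.1) (0 (λ.λ.λ.1)))
  step 2: λ.λ.λ.1

Answer: YES — reaches normal form λ.λ.λ.1 in 2 ≤ 3 steps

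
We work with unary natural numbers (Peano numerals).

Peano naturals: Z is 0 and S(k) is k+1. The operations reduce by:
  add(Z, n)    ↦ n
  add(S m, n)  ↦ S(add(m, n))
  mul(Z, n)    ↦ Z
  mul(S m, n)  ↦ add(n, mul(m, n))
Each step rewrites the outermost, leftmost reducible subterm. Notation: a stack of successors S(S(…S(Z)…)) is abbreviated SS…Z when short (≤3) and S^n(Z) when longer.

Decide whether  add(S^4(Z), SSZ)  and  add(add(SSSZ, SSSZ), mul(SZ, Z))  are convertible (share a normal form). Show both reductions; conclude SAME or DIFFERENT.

Term A:
  start: add(S^4(Z), SSZ)
  step 1: S(add(SSSZ, SSZ))
  step 2: S(S(add(SSZ, SSZ)))
  step 3: S(S(S(add(SZ, SSZ))))
  step 4: S(S(S(S(add(Z, SSZ)))))
  step 5: S^6(Z)

Term B:
  start: add(add(SSSZ, SSSZ), mul(SZ, Z))
  step 1: add(S(add(SSZ, SSSZ)), mul(SZ, Z))
  step 2: S(add(add(SSZ, SSSZ), mul(SZ, Z)))
  step 3: S(add(S(add(SZ, SSSZ)), mul(SZ, Z)))
  step 4: S(S(add(add(SZ, SSSZ), mul(SZ, Z))))
  step 5: S(S(add(S(add(Z, SSSZ)), mul(SZ, Z))))
  step 6: S(S(S(add(add(Z, SSSZ), mul(SZ, Z)))))
  step 7: S(S(S(add(SSSZ, mul(SZ, Z)))))
  step 8: S(S(S(S(add(SSZ, mul(SZ, Z))))))
  step 9: S(S(S(S(S(add(SZ, mul(SZ, Z)))))))
  step 10: S(S(S(S(S(S(add(Z, mul(SZ, Z))))))))
  step 11: S(S(S(S(S(S(mul(SZ, Z)))))))
  step 12: S(S(S(S(S(S(add(Z, mul(Z, Z))))))))
  step 13: S(S(S(S(S(S(mul(Z, Z)))))))
  step 14: S^6(Z)

Answer: SAME — A ⇓ S^6(Z), B ⇓ S^6(Z)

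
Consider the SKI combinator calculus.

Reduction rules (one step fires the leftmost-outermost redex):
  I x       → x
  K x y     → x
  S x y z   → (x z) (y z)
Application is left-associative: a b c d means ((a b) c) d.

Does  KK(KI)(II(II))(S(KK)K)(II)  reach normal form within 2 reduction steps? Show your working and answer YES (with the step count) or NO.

Answer: NO — after 2 steps the term is II(II)(II), not yet normal

Working:
  start: KK(KI)(II(II))(S(KK)K)(II)
  step 1: K(II(II))(S(KK)K)(II)
  step 2: II(II)(II)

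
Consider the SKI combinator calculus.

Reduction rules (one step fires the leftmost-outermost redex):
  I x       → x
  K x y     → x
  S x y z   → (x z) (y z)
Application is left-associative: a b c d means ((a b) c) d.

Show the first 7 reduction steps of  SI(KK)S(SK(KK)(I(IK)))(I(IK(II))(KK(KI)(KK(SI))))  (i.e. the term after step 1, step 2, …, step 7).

Answer: after 7 steps: K(II)(KK(KI)(KK(SI)))

Working:
  start: SI(KK)S(SK(KK)(I(IK)))(I(IK(II))(KK(KI)(KK(SI))))
  [1] IS(KKS)(SK(KK)(I(IK)))(I(IK(II))(KK(KI)(KK(SI))))
  [2] S(KKS)(SK(KK)(I(IK)))(I(IK(II))(KK(KI)(KK(SI))))
  [3] KKS(I(IK(II))(KK(KI)(KK(SI))))(SK(KK)(I(IK))(I(IK(II))(KK(KI)(KK(SI)))))
  [4] K(I(IK(II))(KK(KI)(KK(SI))))(SK(KK)(I(IK))(I(IK(II))(KK(KI)(KK(SI)))))
  [5] I(IK(II))(KK(KI)(KK(SI)))
  [6] IK(II)(KK(KI)(KK(SI)))
  [7] K(II)(KK(KI)(KK(SI)))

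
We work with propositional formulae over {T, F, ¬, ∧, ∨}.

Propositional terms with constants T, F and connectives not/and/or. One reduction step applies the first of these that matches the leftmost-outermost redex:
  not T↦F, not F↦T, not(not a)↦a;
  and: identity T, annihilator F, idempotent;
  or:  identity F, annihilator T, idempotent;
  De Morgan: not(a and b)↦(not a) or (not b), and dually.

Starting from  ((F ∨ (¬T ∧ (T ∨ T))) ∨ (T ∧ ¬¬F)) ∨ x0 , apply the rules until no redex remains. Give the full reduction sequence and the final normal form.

Answer: normal form = x0  (in 7 steps)

Reduction:
  start: ((F ∨ (¬T ∧ (T ∨ T))) ∨ (T ∧ ¬¬F)) ∨ x0
  step 1: ((¬T ∧ (T ∨ T)) ∨ (T ∧ ¬¬F)) ∨ x0
  step 2: ((F ∧ (T ∨ T)) ∨ (T ∧ ¬¬F)) ∨ x0
  step 3: (F ∨ (T ∧ ¬¬F)) ∨ x0
  step 4: (T ∧ ¬¬F) ∨ x0
  step 5: ¬¬F ∨ x0
  step 6: F ∨ x0
  step 7: x0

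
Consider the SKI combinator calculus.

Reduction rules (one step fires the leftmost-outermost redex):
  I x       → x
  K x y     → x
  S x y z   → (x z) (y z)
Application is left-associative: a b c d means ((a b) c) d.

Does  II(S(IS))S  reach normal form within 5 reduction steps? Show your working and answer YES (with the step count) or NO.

  start: II(S(IS))S
  step 1: I(S(IS))S
  step 2: S(IS)S
  step 3: SSS

Answer: YES — reaches normal form SSS in 3 ≤ 5 steps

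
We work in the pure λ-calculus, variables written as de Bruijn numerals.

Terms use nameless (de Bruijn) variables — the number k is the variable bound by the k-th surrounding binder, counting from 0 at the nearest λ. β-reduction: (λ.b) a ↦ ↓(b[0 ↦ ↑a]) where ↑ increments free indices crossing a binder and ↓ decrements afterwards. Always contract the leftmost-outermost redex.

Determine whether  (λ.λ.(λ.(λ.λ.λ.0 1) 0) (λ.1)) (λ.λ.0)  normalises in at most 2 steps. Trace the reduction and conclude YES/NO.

Answer: NO — after 2 steps the term is λ.(λ.λ.λ.0 1) (λ.1), not yet normal

Working:
  start: (λ.λ.(λ.(λ.λ.λ.0 1) 0) (λ.1)) (λ.λ.0)
  →1  λ.(λ.(λ.λ.λ.0 1) 0) (λ.1)
  →2  λ.(λ.λ.λ.0 1) (λ.1)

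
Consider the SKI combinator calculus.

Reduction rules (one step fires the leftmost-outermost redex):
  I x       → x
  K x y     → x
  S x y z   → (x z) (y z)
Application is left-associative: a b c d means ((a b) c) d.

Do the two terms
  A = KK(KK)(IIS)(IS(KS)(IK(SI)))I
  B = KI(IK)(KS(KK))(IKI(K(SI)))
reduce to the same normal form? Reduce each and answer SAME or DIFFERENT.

Term A:
  start: KK(KK)(IIS)(IS(KS)(IK(SI)))I
  step 1: K(IIS)(IS(KS)(IK(SI)))I
  step 2: IISI
  step 3: ISI
  step 4: SI

Term B:
  start: KI(IK)(KS(KK))(IKI(K(SI)))
  step 1: I(KS(KK))(IKI(K(SI)))
  step 2: KS(KK)(IKI(K(SI)))
  step 3: S(IKI(K(SI)))
  step 4: S(KI(K(SI)))
  step 5: SI

Answer: SAME — A ⇓ SI, B ⇓ SI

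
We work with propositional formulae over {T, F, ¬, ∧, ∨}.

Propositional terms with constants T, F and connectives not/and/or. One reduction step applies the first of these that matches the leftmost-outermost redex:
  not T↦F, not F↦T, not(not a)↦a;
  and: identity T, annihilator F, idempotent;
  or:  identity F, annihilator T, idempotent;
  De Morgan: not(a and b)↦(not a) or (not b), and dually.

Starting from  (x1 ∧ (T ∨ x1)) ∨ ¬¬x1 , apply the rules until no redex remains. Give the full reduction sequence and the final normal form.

Answer: normal form = x1  (in 4 steps)

Derivation:
  start: (x1 ∧ (T ∨ x1)) ∨ ¬¬x1
  [1] (x1 ∧ T) ∨ ¬¬x1
  [2] x1 ∨ ¬¬x1
  [3] x1 ∨ x1
  [4] x1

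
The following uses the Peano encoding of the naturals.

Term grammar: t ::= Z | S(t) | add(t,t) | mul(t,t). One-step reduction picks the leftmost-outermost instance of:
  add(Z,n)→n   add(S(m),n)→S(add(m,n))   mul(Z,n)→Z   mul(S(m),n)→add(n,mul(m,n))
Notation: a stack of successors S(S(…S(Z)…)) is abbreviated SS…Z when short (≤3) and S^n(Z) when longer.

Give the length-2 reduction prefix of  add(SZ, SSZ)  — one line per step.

  start: add(SZ, SSZ)
  →1  S(add(Z, SSZ))
  →2  SSSZ

Answer: after 2 steps: SSSZ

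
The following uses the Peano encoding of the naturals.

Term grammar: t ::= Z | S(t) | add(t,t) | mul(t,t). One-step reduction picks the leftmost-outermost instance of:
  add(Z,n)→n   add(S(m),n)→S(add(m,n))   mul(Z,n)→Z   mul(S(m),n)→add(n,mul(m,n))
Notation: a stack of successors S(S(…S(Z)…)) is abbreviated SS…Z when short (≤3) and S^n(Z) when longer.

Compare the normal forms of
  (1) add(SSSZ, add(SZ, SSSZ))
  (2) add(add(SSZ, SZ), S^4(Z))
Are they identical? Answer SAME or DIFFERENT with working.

Term A:
  start: add(SSSZ, add(SZ, SSSZ))
  →1  S(add(SSZ, add(SZ, SSSZ)))
  →2  S(S(add(SZ, add(SZ, SSSZ))))
  →3  S(S(S(add(Z, add(SZ, SSSZ)))))
  →4  S(S(S(add(SZ, SSSZ))))
  →5  S(S(S(S(add(Z, SSSZ)))))
  →6  S^7(Z)

Term B:
  start: add(add(SSZ, SZ), S^4(Z))
  →1  add(S(add(SZ, SZ)), S^4(Z))
  →2  S(add(add(SZ, SZ), S^4(Z)))
  →3  S(add(S(add(Z, SZ)), S^4(Z)))
  →4  S(S(add(add(Z, SZ), S^4(Z))))
  →5  S(S(add(SZ, S^4(Z))))
  →6  S(S(S(add(Z, S^4(Z)))))
  →7  S^7(Z)

Answer: SAME — A ⇓ S^7(Z), B ⇓ S^7(Z)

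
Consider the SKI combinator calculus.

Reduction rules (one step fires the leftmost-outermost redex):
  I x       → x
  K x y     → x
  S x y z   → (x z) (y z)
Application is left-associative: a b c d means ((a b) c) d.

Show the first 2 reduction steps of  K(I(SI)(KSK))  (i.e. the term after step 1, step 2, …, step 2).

Answer: after 2 steps: K(SIS)

Reduction:
  start: K(I(SI)(KSK))
  [1] K(SI(KSK))
  [2] K(SIS)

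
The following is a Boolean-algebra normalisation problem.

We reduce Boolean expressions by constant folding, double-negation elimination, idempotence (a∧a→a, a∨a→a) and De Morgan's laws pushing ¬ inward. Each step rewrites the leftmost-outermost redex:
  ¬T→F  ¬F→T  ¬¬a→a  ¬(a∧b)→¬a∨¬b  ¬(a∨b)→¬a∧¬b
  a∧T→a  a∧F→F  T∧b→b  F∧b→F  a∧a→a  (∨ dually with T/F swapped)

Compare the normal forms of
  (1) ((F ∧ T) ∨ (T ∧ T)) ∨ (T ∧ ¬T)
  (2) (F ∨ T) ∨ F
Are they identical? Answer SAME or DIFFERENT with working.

Term A:
  start: ((F ∧ T) ∨ (T ∧ T)) ∨ (T ∧ ¬T)
  [1] (F ∨ (T ∧ T)) ∨ (T ∧ ¬T)
  [2] (T ∧ T) ∨ (T ∧ ¬T)
  [3] T ∨ (T ∧ ¬T)
  [4] T

Term B:
  start: (F ∨ T) ∨ F
  [1] F ∨ T
  [2] T

Answer: SAME — A ⇓ T, B ⇓ T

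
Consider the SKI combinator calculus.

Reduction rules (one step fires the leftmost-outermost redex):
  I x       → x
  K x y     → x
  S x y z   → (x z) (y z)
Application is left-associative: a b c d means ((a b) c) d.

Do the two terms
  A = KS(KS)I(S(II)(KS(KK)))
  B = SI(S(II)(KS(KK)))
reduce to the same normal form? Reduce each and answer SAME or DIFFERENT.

Term A:
  start: KS(KS)I(S(II)(KS(KK)))
  [1] SI(S(II)(KS(KK)))
  [2] SI(SI(KS(KK)))
  [3] SI(SIS)

Term B:
  start: SI(S(II)(KS(KK)))
  [1] SI(SI(KS(KK)))
  [2] SI(SIS)

Answer: SAME — A ⇓ SI(SIS), B ⇓ SI(SIS)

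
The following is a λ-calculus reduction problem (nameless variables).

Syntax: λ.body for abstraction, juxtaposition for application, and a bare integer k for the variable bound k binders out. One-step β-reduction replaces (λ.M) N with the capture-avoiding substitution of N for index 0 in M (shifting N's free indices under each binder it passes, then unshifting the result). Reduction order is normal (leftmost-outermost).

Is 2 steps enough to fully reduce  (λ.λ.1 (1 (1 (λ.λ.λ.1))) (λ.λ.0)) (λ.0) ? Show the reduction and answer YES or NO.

  start: (λ.λ.1 (1 (1 (λ.λ.λ.1))) (λ.λ.0)) (λ.0)
  step 1: λ.(λ.0) ((λ.0) ((λ.0) (λ.λ.λ.1))) (λ.λ.0)
  step 2: λ.(λ.0) ((λ.0) (λ.λ.λ.1)) (λ.λ.0)

Answer: NO — after 2 steps the term is λ.(λ.0) ((λ.0) (λ.λ.λ.1)) (λ.λ.0), not yet normal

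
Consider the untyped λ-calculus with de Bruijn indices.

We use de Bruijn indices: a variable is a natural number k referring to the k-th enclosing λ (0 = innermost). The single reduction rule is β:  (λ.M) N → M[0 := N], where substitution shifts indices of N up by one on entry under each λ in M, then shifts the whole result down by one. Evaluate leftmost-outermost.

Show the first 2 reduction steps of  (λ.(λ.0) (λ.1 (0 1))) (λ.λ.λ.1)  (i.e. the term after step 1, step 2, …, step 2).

  start: (λ.(λ.0) (λ.1 (0 1))) (λ.λ.λ.1)
  →1  (λ.0) (λ.(λ.λ.λ.1) (0 (λ.λ.λ.1)))
  →2  λ.(λ.λ.λ.1) (0 (λ.λ.λ.1))

Answer: after 2 steps: λ.(λ.λ.λ.1) (0 (λ.λ.λ.1))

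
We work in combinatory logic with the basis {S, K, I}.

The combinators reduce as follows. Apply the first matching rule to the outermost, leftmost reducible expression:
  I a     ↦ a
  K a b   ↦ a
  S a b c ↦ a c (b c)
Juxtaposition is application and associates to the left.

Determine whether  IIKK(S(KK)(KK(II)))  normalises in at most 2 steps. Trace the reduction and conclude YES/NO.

  start: IIKK(S(KK)(KK(II)))
  step 1: IKK(S(KK)(KK(II)))
  step 2: KK(S(KK)(KK(II)))

Answer: NO — after 2 steps the term is KK(S(KK)(KK(II))), not yet normal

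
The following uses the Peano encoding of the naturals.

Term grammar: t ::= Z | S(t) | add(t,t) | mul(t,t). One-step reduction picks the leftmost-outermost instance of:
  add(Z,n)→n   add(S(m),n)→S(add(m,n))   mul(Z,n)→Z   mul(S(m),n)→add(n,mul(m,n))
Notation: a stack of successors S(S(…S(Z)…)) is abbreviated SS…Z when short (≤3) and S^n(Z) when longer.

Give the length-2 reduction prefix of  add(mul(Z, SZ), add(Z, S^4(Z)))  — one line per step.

Answer: after 2 steps: add(Z, S^4(Z))

Derivation:
  start: add(mul(Z, SZ), add(Z, S^4(Z)))
  step 1: add(Z, add(Z, S^4(Z)))
  step 2: add(Z, S^4(Z))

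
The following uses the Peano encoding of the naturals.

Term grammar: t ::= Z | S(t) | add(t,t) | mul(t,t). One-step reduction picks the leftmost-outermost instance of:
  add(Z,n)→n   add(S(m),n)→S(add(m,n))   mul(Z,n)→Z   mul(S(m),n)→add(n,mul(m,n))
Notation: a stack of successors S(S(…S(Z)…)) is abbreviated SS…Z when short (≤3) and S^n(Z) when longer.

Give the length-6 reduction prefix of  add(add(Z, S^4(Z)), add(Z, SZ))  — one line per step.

Answer: after 6 steps: S(S(S(S(add(Z, SZ)))))

Reduction:
  start: add(add(Z, S^4(Z)), add(Z, SZ))
  step 1: add(S^4(Z), add(Z, SZ))
  step 2: S(add(SSSZ, add(Z, SZ)))
  step 3: S(S(add(SSZ, add(Z, SZ))))
  step 4: S(S(S(add(SZ, add(Z, SZ)))))
  step 5: S(S(S(S(add(Z, add(Z, SZ))))))
  step 6: S(S(S(S(add(Z, SZ)))))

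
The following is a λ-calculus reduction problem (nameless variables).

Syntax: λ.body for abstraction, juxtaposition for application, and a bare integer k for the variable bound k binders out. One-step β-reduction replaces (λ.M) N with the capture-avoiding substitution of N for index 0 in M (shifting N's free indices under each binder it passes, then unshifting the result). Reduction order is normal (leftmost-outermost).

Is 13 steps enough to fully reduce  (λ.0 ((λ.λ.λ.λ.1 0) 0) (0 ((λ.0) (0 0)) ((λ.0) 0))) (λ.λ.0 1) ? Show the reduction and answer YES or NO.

  start: (λ.0 ((λ.λ.λ.λ.1 0) 0) (0 ((λ.0) (0 0)) ((λ.0) 0))) (λ.λ.0 1)
  step 1: (λ.λ.0 1) ((λ.λ.λ.λ.1 0) (λ.λ.0 1)) ((λ.λ.0 1) ((λ.0) ((λ.λ.0 1) (λ.λ.0 1))) ((λ.0) (λ.λ.0 1)))
  step 2: (λ.0 ((λ.λ.λ.λ.1 0) (λ.λ.0 1))) ((λ.λ.0 1) ((λ.0) ((λ.λ.0 1) (λ.λ.0 1))) ((λ.0) (λ.λ.0 1)))
  step 3: (λ.λ.0 1) ((λ.0) ((λ.λ.0 1) (λ.λ.0 1))) ((λ.0) (λ.λ.0 1)) ((λ.λ.λ.λ.1 0) (λ.λ.0 1))
  step 4: (λ.0 ((λ.0) ((λ.λ.0 1) (λ.λ.0 1)))) ((λ.0) (λ.λ.0 1)) ((λ.λ.λ.λ.1 0) (λ.λ.0 1))
  step 5: (λ.0) (λ.λ.0 1) ((λ.0) ((λ.λ.0 1) (λ.λ.0 1))) ((λ.λ.λ.λ.1 0) (λ.λ.0 1))
  step 6: (λ.λ.0 1) ((λ.0) ((λ.λ.0 1) (λ.λ.0 1))) ((λ.λ.λ.λ.1 0) (λ.λ.0 1))
  step 7: (λ.0 ((λ.0) ((λ.λ.0 1) (λ.λ.0 1)))) ((λ.λ.λ.λ.1 0) (λ.λ.0 1))
  step 8: (λ.λ.λ.λ.1 0) (λ.λ.0 1) ((λ.0) ((λ.λ.0 1) (λ.λ.0 1)))
  step 9: (λ.λ.λ.1 0) ((λ.0) ((λ.λ.0 1) (λ.λ.0 1)))
  step 10: λ.λ.1 0

Answer: YES — reaches normal form λ.λ.1 0 in 10 ≤ 13 steps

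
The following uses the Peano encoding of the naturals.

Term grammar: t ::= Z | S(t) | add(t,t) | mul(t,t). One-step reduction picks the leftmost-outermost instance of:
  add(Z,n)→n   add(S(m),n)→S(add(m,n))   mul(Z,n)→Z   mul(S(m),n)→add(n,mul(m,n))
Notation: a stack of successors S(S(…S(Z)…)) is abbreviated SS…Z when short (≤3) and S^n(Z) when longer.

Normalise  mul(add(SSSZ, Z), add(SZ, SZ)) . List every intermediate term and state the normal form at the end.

  start: mul(add(SSSZ, Z), add(SZ, SZ))
  step 1: mul(S(add(SSZ, Z)), add(SZ, SZ))
  step 2: add(add(SZ, SZ), mul(add(SSZ, Z), add(SZ, SZ)))
  step 3: add(S(add(Z, SZ)), mul(add(SSZ, Z), add(SZ, SZ)))
  step 4: S(add(add(Z, SZ), mul(add(SSZ, Z), add(SZ, SZ))))
  step 5: S(add(SZ, mul(add(SSZ, Z), add(SZ, SZ))))
  step 6: S(S(add(Z, mul(add(SSZ, Z), add(SZ, SZ)))))
  step 7: S(S(mul(add(SSZ, Z), add(SZ, SZ))))
  step 8: S(S(mul(S(add(SZ, Z)), add(SZ, SZ))))
  step 9: S(S(add(add(SZ, SZ), mul(add(SZ, Z), add(SZ, SZ)))))
  step 10: S(S(add(S(add(Z, SZ)), mul(add(SZ, Z), add(SZ, SZ)))))
  step 11: S(S(S(add(add(Z, SZ), mul(add(SZ, Z), add(SZ, SZ))))))
  step 12: S(S(S(add(SZ, mul(add(SZ, Z), add(SZ, SZ))))))
  step 13: S(S(S(S(add(Z, mul(add(SZ, Z), add(SZ, SZ)))))))
  step 14: S(S(S(S(mul(add(SZ, Z), add(SZ, SZ))))))
  step 15: S(S(S(S(mul(S(add(Z, Z)), add(SZ, SZ))))))
  step 16: S(S(S(S(add(add(SZ, SZ), mul(add(Z, Z), add(SZ, SZ)))))))
  step 17: S(S(S(S(add(S(add(Z, SZ)), mul(add(Z, Z), add(SZ, SZ)))))))
  step 18: S(S(S(S(S(add(add(Z, SZ), mul(add(Z, Z), add(SZ, SZ))))))))
  step 19: S(S(S(S(S(add(SZ, mul(add(Z, Z), add(SZ, SZ))))))))
  step 20: S(S(S(S(S(S(add(Z, mul(add(Z, Z), add(SZ, SZ)))))))))
  step 21: S(S(S(S(S(S(mul(add(Z, Z), add(SZ, SZ))))))))
  step 22: S(S(S(S(S(S(mul(Z, add(SZ, SZ))))))))
  step 23: S^6(Z)

Answer: normal form = S^6(Z)  (in 23 steps)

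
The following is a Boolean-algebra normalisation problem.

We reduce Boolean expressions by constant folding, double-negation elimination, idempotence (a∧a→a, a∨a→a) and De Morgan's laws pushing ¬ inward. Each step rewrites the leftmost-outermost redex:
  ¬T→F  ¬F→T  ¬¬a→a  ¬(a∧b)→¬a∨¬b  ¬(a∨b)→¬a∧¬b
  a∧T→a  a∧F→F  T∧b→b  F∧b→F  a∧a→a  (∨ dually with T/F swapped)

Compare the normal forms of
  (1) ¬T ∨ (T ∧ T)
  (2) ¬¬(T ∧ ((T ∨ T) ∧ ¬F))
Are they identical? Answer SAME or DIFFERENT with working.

Answer: SAME — A ⇓ T, B ⇓ T

Derivation:
Term A:
  start: ¬T ∨ (T ∧ T)
  [1] F ∨ (T ∧ T)
  [2] T ∧ T
  [3] T

Term B:
  start: ¬¬(T ∧ ((T ∨ T) ∧ ¬F))
  [1] T ∧ ((T ∨ T) ∧ ¬F)
  [2] (T ∨ T) ∧ ¬F
  [3] T ∧ ¬F
  [4] ¬F
  [5] T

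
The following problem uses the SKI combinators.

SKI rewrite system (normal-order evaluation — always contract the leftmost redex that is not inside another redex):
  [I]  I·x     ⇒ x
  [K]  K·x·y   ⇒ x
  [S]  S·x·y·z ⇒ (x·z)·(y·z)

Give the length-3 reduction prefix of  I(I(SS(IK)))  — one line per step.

Answer: after 3 steps: SSK

Reduction:
  start: I(I(SS(IK)))
  →1  I(SS(IK))
  →2  SS(IK)
  →3  SSK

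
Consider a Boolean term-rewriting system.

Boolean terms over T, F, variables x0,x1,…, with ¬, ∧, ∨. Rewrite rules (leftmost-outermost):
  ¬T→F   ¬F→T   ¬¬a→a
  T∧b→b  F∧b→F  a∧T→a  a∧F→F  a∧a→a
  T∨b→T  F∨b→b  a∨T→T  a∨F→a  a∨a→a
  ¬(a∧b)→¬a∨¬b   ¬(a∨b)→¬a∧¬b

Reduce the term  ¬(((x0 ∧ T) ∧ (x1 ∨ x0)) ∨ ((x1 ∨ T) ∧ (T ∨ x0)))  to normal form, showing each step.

  start: ¬(((x0 ∧ T) ∧ (x1 ∨ x0)) ∨ ((x1 ∨ T) ∧ (T ∨ x0)))
  step 1: ¬((x0 ∧ T) ∧ (x1 ∨ x0)) ∧ ¬((x1 ∨ T) ∧ (T ∨ x0))
  step 2: (¬(x0 ∧ T) ∨ ¬(x1 ∨ x0)) ∧ ¬((x1 ∨ T) ∧ (T ∨ x0))
  step 3: ((¬x0 ∨ ¬T) ∨ ¬(x1 ∨ x0)) ∧ ¬((x1 ∨ T) ∧ (T ∨ x0))
  step 4: ((¬x0 ∨ F) ∨ ¬(x1 ∨ x0)) ∧ ¬((x1 ∨ T) ∧ (T ∨ x0))
  step 5: (¬x0 ∨ ¬(x1 ∨ x0)) ∧ ¬((x1 ∨ T) ∧ (T ∨ x0))
  step 6: (¬x0 ∨ (¬x1 ∧ ¬x0)) ∧ ¬((x1 ∨ T) ∧ (T ∨ x0))
  step 7: (¬x0 ∨ (¬x1 ∧ ¬x0)) ∧ (¬(x1 ∨ T) ∨ ¬(T ∨ x0))
  step 8: (¬x0 ∨ (¬x1 ∧ ¬x0)) ∧ ((¬x1 ∧ ¬T) ∨ ¬(T ∨ x0))
  step 9: (¬x0 ∨ (¬x1 ∧ ¬x0)) ∧ ((¬x1 ∧ F) ∨ ¬(T ∨ x0))
  step 10: (¬x0 ∨ (¬x1 ∧ ¬x0)) ∧ (F ∨ ¬(T ∨ x0))
  step 11: (¬x0 ∨ (¬x1 ∧ ¬x0)) ∧ ¬(T ∨ x0)
  step 12: (¬x0 ∨ (¬x1 ∧ ¬x0)) ∧ (¬T ∧ ¬x0)
  step 13: (¬x0 ∨ (¬x1 ∧ ¬x0)) ∧ (F ∧ ¬x0)
  step 14: (¬x0 ∨ (¬x1 ∧ ¬x0)) ∧ F
  step 15: F

Answer: normal form = F  (in 15 steps)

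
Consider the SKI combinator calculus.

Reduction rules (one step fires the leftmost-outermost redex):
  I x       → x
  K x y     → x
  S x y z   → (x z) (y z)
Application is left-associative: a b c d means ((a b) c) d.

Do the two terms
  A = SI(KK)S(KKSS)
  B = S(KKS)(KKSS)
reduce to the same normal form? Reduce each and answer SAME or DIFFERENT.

Answer: SAME — A ⇓ SK(KS), B ⇓ SK(KS)

Derivation:
Term A:
  start: SI(KK)S(KKSS)
  →1  IS(KKS)(KKSS)
  →2  S(KKS)(KKSS)
  →3  SK(KKSS)
  →4  SK(KS)

Term B:
  start: S(KKS)(KKSS)
  →1  SK(KKSS)
  →2  SK(KS)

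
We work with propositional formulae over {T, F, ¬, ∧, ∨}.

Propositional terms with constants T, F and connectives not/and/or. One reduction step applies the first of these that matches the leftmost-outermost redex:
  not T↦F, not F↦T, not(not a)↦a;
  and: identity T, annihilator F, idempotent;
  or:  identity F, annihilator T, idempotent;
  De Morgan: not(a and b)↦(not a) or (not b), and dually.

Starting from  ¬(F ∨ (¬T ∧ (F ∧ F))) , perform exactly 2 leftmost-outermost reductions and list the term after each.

Answer: after 2 steps: T ∧ ¬(¬T ∧ (F ∧ F))

Working:
  start: ¬(F ∨ (¬T ∧ (F ∧ F)))
  step 1: ¬F ∧ ¬(¬T ∧ (F ∧ F))
  step 2: T ∧ ¬(¬T ∧ (F ∧ F))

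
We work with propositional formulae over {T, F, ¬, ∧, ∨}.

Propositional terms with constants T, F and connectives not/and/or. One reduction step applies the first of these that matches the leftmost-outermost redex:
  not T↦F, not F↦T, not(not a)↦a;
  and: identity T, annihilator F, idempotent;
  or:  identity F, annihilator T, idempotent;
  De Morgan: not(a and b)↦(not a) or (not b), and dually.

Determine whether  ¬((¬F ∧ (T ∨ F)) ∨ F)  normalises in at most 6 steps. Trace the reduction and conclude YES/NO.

  start: ¬((¬F ∧ (T ∨ F)) ∨ F)
  →1  ¬(¬F ∧ (T ∨ F)) ∧ ¬F
  →2  (¬¬F ∨ ¬(T ∨ F)) ∧ ¬F
  →3  (F ∨ ¬(T ∨ F)) ∧ ¬F
  →4  ¬(T ∨ F) ∧ ¬F
  →5  (¬T ∧ ¬F) ∧ ¬F
  →6  (F ∧ ¬F) ∧ ¬F

Answer: NO — after 6 steps the term is (F ∧ ¬F) ∧ ¬F, not yet normal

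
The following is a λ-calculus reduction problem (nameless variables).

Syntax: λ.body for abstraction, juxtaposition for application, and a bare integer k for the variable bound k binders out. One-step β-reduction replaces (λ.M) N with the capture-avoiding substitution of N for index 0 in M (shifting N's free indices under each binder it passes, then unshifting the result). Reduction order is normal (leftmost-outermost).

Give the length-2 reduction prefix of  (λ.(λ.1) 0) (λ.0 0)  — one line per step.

Answer: after 2 steps: λ.0 0

Reduction:
  start: (λ.(λ.1) 0) (λ.0 0)
  step 1: (λ.λ.0 0) (λ.0 0)
  step 2: λ.0 0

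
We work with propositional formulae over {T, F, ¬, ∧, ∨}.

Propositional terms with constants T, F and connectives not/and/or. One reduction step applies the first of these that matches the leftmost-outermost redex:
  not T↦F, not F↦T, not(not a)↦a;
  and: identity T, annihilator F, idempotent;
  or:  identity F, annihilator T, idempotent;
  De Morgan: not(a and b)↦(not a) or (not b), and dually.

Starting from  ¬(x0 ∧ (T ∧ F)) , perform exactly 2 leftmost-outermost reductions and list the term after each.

  start: ¬(x0 ∧ (T ∧ F))
  step 1: ¬x0 ∨ ¬(T ∧ F)
  step 2: ¬x0 ∨ (¬T ∨ ¬F)

Answer: after 2 steps: ¬x0 ∨ (¬T ∨ ¬F)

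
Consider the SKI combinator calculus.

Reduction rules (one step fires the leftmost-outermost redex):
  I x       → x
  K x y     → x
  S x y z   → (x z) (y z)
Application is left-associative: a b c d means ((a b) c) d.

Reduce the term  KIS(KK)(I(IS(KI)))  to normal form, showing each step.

  start: KIS(KK)(I(IS(KI)))
  →1  I(KK)(I(IS(KI)))
  →2  KK(I(IS(KI)))
  →3  K

Answer: normal form = K  (in 3 steps)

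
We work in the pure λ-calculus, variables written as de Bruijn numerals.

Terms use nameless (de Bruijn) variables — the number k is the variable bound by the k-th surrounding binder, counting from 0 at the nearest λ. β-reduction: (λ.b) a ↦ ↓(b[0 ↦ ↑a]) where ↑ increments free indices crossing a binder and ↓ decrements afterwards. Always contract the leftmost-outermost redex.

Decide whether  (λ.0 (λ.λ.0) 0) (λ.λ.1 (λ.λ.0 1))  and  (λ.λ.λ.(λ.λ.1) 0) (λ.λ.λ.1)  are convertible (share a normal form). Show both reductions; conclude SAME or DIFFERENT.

Term A:
  start: (λ.0 (λ.λ.0) 0) (λ.λ.1 (λ.λ.0 1))
  →1  (λ.λ.1 (λ.λ.0 1)) (λ.λ.0) (λ.λ.1 (λ.λ.0 1))
  →2  (λ.(λ.λ.0) (λ.λ.0 1)) (λ.λ.1 (λ.λ.0 1))
  →3  (λ.λ.0) (λ.λ.0 1)
  →4  λ.0

Term B:
  start: (λ.λ.λ.(λ.λ.1) 0) (λ.λ.λ.1)
  →1  λ.λ.(λ.λ.1) 0
  →2  λ.λ.λ.1

Answer: DIFFERENT — A ⇓ λ.0, B ⇓ λ.λ.λ.1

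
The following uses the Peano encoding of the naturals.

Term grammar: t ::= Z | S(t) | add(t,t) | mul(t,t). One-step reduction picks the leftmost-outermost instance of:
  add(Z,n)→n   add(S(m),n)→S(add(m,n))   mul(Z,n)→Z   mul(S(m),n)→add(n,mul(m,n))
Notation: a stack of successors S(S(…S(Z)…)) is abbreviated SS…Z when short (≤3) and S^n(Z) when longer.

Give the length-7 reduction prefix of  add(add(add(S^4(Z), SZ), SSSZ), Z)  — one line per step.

Answer: after 7 steps: S(S(add(add(S(add(SZ, SZ)), SSSZ), Z)))

Derivation:
  start: add(add(add(S^4(Z), SZ), SSSZ), Z)
  step 1: add(add(S(add(SSSZ, SZ)), SSSZ), Z)
  step 2: add(S(add(add(SSSZ, SZ), SSSZ)), Z)
  step 3: S(add(add(add(SSSZ, SZ), SSSZ), Z))
  step 4: S(add(add(S(add(SSZ, SZ)), SSSZ), Z))
  step 5: S(add(S(add(add(SSZ, SZ), SSSZ)), Z))
  step 6: S(S(add(add(add(SSZ, SZ), SSSZ), Z)))
  step 7: S(S(add(add(S(add(SZ, SZ)), SSSZ), Z)))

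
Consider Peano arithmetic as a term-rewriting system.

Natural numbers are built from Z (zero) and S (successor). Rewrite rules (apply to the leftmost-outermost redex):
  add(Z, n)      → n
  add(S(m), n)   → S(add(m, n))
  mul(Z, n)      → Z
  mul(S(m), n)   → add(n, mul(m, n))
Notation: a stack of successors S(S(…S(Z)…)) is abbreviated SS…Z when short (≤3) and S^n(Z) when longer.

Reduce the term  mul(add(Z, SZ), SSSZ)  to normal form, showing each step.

Answer: normal form = SSSZ  (in 7 steps)

Reduction:
  start: mul(add(Z, SZ), SSSZ)
  →1  mul(SZ, SSSZ)
  →2  add(SSSZ, mul(Z, SSSZ))
  →3  S(add(SSZ, mul(Z, SSSZ)))
  →4  S(S(add(SZ, mul(Z, SSSZ))))
  →5  S(S(S(add(Z, mul(Z, SSSZ)))))
  →6  S(S(S(mul(Z, SSSZ))))
  →7  SSSZ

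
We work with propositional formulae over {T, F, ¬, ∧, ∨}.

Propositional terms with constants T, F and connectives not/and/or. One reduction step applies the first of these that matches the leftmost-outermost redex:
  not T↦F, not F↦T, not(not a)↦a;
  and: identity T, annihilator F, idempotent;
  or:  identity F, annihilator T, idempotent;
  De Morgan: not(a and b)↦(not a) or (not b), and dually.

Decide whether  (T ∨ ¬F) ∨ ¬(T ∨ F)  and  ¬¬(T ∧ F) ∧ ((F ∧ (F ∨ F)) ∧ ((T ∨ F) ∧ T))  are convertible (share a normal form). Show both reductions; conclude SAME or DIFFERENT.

Answer: DIFFERENT — A ⇓ T, B ⇓ F

Working:
Term A:
  start: (T ∨ ¬F) ∨ ¬(T ∨ F)
  →1  T ∨ ¬(T ∨ F)
  →2  T

Term B:
  start: ¬¬(T ∧ F) ∧ ((F ∧ (F ∨ F)) ∧ ((T ∨ F) ∧ T))
  →1  (T ∧ F) ∧ ((F ∧ (F ∨ F)) ∧ ((T ∨ F) ∧ T))
  →2  F ∧ ((F ∧ (F ∨ F)) ∧ ((T ∨ F) ∧ T))
  →3  F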